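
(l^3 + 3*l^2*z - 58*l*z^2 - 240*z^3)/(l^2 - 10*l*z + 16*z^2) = (-l^2 - 11*l*z - 30*z^2)/(-l + 2*z)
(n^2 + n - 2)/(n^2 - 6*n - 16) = (n - 1)/(n - 8)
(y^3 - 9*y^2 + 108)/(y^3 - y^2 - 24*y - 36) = (y - 6)/(y + 2)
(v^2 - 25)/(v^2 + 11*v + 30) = (v - 5)/(v + 6)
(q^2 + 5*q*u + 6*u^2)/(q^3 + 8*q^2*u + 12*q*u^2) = (q + 3*u)/(q*(q + 6*u))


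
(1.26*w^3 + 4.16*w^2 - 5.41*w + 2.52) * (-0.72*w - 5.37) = -0.9072*w^4 - 9.7614*w^3 - 18.444*w^2 + 27.2373*w - 13.5324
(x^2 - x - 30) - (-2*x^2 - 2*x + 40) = 3*x^2 + x - 70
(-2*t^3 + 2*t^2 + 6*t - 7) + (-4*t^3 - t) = -6*t^3 + 2*t^2 + 5*t - 7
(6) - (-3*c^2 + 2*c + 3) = 3*c^2 - 2*c + 3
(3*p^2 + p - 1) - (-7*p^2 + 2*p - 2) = 10*p^2 - p + 1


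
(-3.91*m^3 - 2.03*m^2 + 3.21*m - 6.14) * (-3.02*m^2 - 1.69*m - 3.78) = 11.8082*m^5 + 12.7385*m^4 + 8.5163*m^3 + 20.7913*m^2 - 1.7572*m + 23.2092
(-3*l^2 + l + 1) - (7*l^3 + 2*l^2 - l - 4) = -7*l^3 - 5*l^2 + 2*l + 5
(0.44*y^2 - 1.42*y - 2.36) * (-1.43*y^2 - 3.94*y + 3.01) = -0.6292*y^4 + 0.297*y^3 + 10.294*y^2 + 5.0242*y - 7.1036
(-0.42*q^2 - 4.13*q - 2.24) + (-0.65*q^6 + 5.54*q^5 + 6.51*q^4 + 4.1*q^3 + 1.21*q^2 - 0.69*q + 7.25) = -0.65*q^6 + 5.54*q^5 + 6.51*q^4 + 4.1*q^3 + 0.79*q^2 - 4.82*q + 5.01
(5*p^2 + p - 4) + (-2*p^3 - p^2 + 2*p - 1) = -2*p^3 + 4*p^2 + 3*p - 5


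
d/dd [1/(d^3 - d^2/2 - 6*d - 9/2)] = 4*(-3*d^2 + d + 6)/(-2*d^3 + d^2 + 12*d + 9)^2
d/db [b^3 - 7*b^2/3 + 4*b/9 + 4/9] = 3*b^2 - 14*b/3 + 4/9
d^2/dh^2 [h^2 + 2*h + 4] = 2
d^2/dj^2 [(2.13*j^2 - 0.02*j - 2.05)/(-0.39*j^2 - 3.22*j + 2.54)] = (5.355792*j^3 - 10.789038*j^2 + 15.565212*j + 19.415236)/(0.059319*j^6 + 1.469286*j^5 + 10.972026*j^4 + 14.247856*j^3 - 71.458836*j^2 + 62.322456*j - 16.387064)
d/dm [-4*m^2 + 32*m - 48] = 32 - 8*m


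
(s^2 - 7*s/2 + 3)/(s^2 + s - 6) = (s - 3/2)/(s + 3)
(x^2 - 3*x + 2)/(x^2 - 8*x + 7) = (x - 2)/(x - 7)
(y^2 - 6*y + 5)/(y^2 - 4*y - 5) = (y - 1)/(y + 1)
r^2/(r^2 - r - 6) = r^2/(r^2 - r - 6)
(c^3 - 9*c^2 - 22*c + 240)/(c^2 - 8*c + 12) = (c^2 - 3*c - 40)/(c - 2)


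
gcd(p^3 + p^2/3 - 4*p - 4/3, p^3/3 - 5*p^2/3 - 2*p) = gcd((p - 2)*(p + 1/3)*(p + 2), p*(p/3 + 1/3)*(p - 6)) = 1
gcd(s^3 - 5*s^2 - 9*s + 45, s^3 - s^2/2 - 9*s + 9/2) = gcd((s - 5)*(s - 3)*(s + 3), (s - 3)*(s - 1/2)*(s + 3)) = s^2 - 9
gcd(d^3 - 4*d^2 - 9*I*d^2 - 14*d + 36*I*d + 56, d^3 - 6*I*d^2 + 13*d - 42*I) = d^2 - 9*I*d - 14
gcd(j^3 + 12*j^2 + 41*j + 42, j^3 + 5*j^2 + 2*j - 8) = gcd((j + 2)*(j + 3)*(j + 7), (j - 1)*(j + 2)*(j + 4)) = j + 2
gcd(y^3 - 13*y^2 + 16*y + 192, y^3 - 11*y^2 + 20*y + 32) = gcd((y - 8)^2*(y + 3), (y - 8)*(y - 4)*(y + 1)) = y - 8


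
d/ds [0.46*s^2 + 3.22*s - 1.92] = 0.92*s + 3.22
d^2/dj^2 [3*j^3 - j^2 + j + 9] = 18*j - 2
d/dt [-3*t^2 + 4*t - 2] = 4 - 6*t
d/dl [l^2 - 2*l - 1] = 2*l - 2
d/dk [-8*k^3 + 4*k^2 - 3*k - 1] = -24*k^2 + 8*k - 3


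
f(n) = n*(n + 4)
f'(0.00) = 4.00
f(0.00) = 0.00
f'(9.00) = 22.00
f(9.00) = 117.00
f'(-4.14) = -4.28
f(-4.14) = 0.58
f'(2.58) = 9.16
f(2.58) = 16.98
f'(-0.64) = 2.72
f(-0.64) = -2.15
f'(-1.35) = 1.30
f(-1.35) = -3.58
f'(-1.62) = 0.76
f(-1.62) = -3.86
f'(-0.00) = 4.00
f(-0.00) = 0.00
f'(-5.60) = -7.20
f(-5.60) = 8.96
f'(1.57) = 7.14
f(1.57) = 8.74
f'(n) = 2*n + 4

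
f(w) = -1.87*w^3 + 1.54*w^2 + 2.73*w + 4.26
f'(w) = -5.61*w^2 + 3.08*w + 2.73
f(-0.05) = 4.13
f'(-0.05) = 2.56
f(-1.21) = 6.52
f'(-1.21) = -9.21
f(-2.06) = 21.52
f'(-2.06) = -27.42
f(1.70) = 4.16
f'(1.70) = -8.25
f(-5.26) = 304.65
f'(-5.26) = -168.69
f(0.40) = 5.48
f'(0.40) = 3.06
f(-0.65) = 3.65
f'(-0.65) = -1.64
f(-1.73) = 13.83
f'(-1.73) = -19.39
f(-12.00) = 3424.62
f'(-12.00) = -842.07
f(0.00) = 4.26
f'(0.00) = 2.73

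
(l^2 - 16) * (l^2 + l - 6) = l^4 + l^3 - 22*l^2 - 16*l + 96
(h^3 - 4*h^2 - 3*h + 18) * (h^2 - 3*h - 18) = h^5 - 7*h^4 - 9*h^3 + 99*h^2 - 324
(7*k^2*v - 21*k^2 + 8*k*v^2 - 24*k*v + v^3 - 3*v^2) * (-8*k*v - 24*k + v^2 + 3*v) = -56*k^3*v^2 + 504*k^3 - 57*k^2*v^3 + 513*k^2*v + v^5 - 9*v^3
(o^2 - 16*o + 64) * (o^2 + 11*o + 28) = o^4 - 5*o^3 - 84*o^2 + 256*o + 1792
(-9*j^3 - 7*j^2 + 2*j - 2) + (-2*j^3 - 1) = -11*j^3 - 7*j^2 + 2*j - 3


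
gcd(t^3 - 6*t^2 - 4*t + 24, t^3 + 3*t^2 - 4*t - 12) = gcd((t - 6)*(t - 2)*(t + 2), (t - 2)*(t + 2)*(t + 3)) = t^2 - 4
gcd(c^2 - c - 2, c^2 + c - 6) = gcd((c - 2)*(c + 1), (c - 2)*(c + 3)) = c - 2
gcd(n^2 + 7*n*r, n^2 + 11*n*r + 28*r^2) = n + 7*r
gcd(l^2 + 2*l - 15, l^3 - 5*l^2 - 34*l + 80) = l + 5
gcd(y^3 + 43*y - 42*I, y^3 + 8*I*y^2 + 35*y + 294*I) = y^2 + I*y + 42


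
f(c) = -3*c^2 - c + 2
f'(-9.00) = 53.00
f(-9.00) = -232.00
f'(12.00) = -73.00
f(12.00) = -442.00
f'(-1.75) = 9.50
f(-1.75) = -5.44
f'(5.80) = -35.80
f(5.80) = -104.72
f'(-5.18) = 30.08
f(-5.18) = -73.32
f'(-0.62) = 2.72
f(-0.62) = 1.47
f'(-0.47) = 1.82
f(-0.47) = 1.81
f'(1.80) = -11.80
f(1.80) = -9.52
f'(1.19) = -8.14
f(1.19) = -3.44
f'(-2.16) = 11.96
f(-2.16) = -9.84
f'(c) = -6*c - 1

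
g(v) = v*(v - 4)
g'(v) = 2*v - 4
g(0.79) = -2.54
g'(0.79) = -2.42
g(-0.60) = 2.76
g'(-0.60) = -5.20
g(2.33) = -3.89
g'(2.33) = 0.66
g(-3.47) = 25.92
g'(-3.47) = -10.94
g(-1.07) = 5.42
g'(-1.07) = -6.14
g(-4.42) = 37.22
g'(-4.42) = -12.84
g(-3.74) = 28.95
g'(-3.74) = -11.48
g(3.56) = -1.57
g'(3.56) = 3.12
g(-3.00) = 21.00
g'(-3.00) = -10.00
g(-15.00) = 285.00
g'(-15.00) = -34.00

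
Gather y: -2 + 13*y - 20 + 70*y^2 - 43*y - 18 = 70*y^2 - 30*y - 40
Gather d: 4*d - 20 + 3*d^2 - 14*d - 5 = 3*d^2 - 10*d - 25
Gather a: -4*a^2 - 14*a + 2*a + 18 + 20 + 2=-4*a^2 - 12*a + 40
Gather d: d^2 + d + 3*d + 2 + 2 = d^2 + 4*d + 4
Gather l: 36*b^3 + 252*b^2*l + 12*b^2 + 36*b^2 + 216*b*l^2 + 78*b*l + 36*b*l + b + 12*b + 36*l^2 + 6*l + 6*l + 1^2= 36*b^3 + 48*b^2 + 13*b + l^2*(216*b + 36) + l*(252*b^2 + 114*b + 12) + 1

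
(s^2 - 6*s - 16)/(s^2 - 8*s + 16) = (s^2 - 6*s - 16)/(s^2 - 8*s + 16)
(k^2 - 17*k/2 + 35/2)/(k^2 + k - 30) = (k - 7/2)/(k + 6)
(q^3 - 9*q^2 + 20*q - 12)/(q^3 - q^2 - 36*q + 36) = (q - 2)/(q + 6)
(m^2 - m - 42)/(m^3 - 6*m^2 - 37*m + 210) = 1/(m - 5)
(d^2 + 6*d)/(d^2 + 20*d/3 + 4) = 3*d/(3*d + 2)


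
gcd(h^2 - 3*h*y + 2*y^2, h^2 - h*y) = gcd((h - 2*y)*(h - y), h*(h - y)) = -h + y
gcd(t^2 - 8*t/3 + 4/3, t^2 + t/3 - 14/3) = t - 2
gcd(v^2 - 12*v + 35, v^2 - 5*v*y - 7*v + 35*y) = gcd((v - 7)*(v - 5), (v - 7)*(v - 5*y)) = v - 7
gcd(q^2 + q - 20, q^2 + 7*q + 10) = q + 5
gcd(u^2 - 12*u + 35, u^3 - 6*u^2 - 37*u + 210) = u^2 - 12*u + 35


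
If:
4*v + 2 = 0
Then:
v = -1/2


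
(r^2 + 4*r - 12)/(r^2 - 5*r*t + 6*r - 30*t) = (r - 2)/(r - 5*t)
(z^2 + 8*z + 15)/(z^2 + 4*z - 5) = (z + 3)/(z - 1)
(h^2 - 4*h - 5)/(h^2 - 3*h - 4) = (h - 5)/(h - 4)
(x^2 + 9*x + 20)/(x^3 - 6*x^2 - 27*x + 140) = (x + 4)/(x^2 - 11*x + 28)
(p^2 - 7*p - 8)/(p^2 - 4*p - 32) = (p + 1)/(p + 4)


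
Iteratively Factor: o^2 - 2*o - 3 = (o + 1)*(o - 3)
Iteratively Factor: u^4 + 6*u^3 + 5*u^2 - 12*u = (u + 3)*(u^3 + 3*u^2 - 4*u) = (u + 3)*(u + 4)*(u^2 - u) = u*(u + 3)*(u + 4)*(u - 1)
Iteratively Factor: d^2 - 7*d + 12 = (d - 4)*(d - 3)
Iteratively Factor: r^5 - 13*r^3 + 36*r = (r + 2)*(r^4 - 2*r^3 - 9*r^2 + 18*r) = (r - 3)*(r + 2)*(r^3 + r^2 - 6*r) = (r - 3)*(r + 2)*(r + 3)*(r^2 - 2*r) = (r - 3)*(r - 2)*(r + 2)*(r + 3)*(r)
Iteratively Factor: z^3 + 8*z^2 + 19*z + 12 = (z + 4)*(z^2 + 4*z + 3) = (z + 1)*(z + 4)*(z + 3)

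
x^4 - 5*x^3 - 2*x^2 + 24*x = x*(x - 4)*(x - 3)*(x + 2)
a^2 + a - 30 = (a - 5)*(a + 6)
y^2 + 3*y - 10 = (y - 2)*(y + 5)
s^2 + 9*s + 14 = (s + 2)*(s + 7)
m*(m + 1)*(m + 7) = m^3 + 8*m^2 + 7*m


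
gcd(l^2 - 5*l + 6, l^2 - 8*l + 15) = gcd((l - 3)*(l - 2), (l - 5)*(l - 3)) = l - 3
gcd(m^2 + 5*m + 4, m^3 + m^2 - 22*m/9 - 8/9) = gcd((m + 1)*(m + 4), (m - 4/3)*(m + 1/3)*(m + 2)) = 1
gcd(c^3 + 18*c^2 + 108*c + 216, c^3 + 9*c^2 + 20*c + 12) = c + 6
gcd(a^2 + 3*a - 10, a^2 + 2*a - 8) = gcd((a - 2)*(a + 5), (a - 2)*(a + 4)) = a - 2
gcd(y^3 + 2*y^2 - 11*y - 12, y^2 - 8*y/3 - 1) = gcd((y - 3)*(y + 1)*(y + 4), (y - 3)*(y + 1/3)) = y - 3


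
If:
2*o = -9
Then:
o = -9/2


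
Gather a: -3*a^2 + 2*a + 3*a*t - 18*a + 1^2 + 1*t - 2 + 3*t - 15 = -3*a^2 + a*(3*t - 16) + 4*t - 16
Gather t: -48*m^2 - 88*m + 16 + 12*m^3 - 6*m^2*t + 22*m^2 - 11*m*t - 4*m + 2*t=12*m^3 - 26*m^2 - 92*m + t*(-6*m^2 - 11*m + 2) + 16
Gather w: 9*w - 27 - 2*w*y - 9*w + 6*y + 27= -2*w*y + 6*y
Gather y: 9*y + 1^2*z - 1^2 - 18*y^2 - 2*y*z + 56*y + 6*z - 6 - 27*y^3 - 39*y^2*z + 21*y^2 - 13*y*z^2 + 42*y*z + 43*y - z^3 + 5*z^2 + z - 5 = -27*y^3 + y^2*(3 - 39*z) + y*(-13*z^2 + 40*z + 108) - z^3 + 5*z^2 + 8*z - 12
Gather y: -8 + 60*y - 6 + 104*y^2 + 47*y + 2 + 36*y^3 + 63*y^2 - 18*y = 36*y^3 + 167*y^2 + 89*y - 12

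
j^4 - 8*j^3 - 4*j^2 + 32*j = j*(j - 8)*(j - 2)*(j + 2)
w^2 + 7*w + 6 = (w + 1)*(w + 6)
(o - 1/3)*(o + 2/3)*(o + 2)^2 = o^4 + 13*o^3/3 + 46*o^2/9 + 4*o/9 - 8/9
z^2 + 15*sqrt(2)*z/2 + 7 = (z + sqrt(2)/2)*(z + 7*sqrt(2))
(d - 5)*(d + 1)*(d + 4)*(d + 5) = d^4 + 5*d^3 - 21*d^2 - 125*d - 100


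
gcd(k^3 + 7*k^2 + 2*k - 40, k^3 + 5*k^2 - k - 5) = k + 5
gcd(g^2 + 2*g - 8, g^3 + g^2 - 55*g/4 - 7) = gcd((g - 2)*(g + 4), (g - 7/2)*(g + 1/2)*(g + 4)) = g + 4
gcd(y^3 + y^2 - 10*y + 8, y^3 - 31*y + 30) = y - 1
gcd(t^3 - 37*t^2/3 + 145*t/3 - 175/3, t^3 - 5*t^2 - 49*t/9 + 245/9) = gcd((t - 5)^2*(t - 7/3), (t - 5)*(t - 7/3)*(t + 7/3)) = t^2 - 22*t/3 + 35/3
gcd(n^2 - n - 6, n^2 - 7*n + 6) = 1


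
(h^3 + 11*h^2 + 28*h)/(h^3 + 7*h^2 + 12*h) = (h + 7)/(h + 3)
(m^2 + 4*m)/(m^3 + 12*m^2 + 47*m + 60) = m/(m^2 + 8*m + 15)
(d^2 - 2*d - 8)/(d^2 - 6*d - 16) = (d - 4)/(d - 8)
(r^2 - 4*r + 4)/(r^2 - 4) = (r - 2)/(r + 2)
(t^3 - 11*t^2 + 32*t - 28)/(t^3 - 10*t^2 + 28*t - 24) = (t - 7)/(t - 6)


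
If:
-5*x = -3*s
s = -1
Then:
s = -1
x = -3/5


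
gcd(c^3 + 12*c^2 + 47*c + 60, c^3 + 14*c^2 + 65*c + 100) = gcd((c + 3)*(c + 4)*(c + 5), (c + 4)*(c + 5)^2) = c^2 + 9*c + 20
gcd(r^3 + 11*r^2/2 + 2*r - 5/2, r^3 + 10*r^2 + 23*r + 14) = r + 1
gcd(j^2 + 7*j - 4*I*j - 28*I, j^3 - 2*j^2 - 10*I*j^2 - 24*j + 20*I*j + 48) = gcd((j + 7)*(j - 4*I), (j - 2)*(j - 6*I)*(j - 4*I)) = j - 4*I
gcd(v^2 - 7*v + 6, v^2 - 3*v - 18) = v - 6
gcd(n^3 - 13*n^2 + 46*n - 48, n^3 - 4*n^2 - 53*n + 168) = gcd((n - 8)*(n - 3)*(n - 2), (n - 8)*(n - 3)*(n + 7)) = n^2 - 11*n + 24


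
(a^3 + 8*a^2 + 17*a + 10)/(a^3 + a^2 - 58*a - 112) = (a^2 + 6*a + 5)/(a^2 - a - 56)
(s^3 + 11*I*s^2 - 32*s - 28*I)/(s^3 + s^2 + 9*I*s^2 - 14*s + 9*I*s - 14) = (s + 2*I)/(s + 1)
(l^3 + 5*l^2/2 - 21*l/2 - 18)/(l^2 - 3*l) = l + 11/2 + 6/l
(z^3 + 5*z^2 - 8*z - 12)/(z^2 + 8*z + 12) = (z^2 - z - 2)/(z + 2)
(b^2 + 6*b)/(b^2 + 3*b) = (b + 6)/(b + 3)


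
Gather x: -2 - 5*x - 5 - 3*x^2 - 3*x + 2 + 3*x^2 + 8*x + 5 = 0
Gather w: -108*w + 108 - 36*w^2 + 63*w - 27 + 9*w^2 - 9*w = -27*w^2 - 54*w + 81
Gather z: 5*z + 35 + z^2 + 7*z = z^2 + 12*z + 35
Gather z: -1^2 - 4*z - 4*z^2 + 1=-4*z^2 - 4*z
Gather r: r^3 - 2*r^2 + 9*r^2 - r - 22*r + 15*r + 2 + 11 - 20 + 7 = r^3 + 7*r^2 - 8*r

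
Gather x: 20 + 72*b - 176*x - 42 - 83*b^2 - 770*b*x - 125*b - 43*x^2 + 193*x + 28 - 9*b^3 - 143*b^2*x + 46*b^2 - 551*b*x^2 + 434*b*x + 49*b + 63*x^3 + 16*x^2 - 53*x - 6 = -9*b^3 - 37*b^2 - 4*b + 63*x^3 + x^2*(-551*b - 27) + x*(-143*b^2 - 336*b - 36)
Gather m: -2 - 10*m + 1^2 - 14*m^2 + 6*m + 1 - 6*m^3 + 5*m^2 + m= -6*m^3 - 9*m^2 - 3*m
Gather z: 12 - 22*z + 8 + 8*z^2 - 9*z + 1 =8*z^2 - 31*z + 21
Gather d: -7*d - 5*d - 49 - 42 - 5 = -12*d - 96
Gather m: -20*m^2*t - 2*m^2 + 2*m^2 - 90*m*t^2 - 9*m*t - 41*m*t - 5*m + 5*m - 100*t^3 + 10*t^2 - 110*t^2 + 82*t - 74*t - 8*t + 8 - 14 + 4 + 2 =-20*m^2*t + m*(-90*t^2 - 50*t) - 100*t^3 - 100*t^2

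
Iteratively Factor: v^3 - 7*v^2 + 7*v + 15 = (v - 3)*(v^2 - 4*v - 5) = (v - 3)*(v + 1)*(v - 5)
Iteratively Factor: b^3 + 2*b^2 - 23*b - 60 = (b + 3)*(b^2 - b - 20) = (b + 3)*(b + 4)*(b - 5)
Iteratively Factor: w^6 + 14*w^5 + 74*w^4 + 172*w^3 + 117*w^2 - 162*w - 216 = (w + 3)*(w^5 + 11*w^4 + 41*w^3 + 49*w^2 - 30*w - 72) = (w + 2)*(w + 3)*(w^4 + 9*w^3 + 23*w^2 + 3*w - 36) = (w + 2)*(w + 3)^2*(w^3 + 6*w^2 + 5*w - 12) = (w - 1)*(w + 2)*(w + 3)^2*(w^2 + 7*w + 12) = (w - 1)*(w + 2)*(w + 3)^2*(w + 4)*(w + 3)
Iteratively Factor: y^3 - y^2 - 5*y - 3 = (y + 1)*(y^2 - 2*y - 3) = (y + 1)^2*(y - 3)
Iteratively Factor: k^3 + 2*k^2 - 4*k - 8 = (k + 2)*(k^2 - 4) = (k - 2)*(k + 2)*(k + 2)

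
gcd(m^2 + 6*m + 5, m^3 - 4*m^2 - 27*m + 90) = m + 5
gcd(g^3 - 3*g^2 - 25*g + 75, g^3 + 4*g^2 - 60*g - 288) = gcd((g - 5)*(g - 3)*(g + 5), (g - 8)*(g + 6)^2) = 1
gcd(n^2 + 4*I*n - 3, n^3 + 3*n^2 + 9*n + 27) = n + 3*I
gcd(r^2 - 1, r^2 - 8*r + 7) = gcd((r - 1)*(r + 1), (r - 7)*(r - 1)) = r - 1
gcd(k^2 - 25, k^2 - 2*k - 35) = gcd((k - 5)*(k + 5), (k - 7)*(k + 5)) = k + 5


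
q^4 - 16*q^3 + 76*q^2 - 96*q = q*(q - 8)*(q - 6)*(q - 2)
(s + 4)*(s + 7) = s^2 + 11*s + 28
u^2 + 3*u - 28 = (u - 4)*(u + 7)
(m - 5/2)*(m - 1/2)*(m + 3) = m^3 - 31*m/4 + 15/4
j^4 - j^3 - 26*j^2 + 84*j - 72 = (j - 3)*(j - 2)^2*(j + 6)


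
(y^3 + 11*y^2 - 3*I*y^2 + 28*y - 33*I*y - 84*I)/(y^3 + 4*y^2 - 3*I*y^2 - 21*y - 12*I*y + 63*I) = (y + 4)/(y - 3)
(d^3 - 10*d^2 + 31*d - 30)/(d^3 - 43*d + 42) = (d^3 - 10*d^2 + 31*d - 30)/(d^3 - 43*d + 42)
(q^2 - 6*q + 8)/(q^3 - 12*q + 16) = (q - 4)/(q^2 + 2*q - 8)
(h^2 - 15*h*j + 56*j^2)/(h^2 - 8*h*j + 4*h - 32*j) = (h - 7*j)/(h + 4)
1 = 1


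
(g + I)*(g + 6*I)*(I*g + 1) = I*g^3 - 6*g^2 + I*g - 6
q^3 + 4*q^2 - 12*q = q*(q - 2)*(q + 6)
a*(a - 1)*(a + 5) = a^3 + 4*a^2 - 5*a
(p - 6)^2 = p^2 - 12*p + 36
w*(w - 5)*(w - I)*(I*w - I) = I*w^4 + w^3 - 6*I*w^3 - 6*w^2 + 5*I*w^2 + 5*w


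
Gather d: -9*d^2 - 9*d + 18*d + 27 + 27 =-9*d^2 + 9*d + 54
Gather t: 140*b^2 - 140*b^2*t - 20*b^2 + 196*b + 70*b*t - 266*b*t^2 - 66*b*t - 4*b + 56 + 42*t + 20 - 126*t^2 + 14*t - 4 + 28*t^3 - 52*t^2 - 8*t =120*b^2 + 192*b + 28*t^3 + t^2*(-266*b - 178) + t*(-140*b^2 + 4*b + 48) + 72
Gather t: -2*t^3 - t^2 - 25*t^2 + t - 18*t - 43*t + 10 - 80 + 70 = -2*t^3 - 26*t^2 - 60*t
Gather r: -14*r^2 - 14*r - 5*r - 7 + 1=-14*r^2 - 19*r - 6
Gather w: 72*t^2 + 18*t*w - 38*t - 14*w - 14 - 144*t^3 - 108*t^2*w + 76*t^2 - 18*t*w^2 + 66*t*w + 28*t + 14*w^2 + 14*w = -144*t^3 + 148*t^2 - 10*t + w^2*(14 - 18*t) + w*(-108*t^2 + 84*t) - 14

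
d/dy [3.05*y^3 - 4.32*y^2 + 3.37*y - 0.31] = 9.15*y^2 - 8.64*y + 3.37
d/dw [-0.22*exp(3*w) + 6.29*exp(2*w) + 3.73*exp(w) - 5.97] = (-0.66*exp(2*w) + 12.58*exp(w) + 3.73)*exp(w)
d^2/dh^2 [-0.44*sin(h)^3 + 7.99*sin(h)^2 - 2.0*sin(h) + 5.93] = 2.33*sin(h) - 0.99*sin(3*h) + 15.98*cos(2*h)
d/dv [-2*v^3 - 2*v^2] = 2*v*(-3*v - 2)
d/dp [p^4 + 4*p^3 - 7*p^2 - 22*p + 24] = 4*p^3 + 12*p^2 - 14*p - 22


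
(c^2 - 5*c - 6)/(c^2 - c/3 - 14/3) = 3*(-c^2 + 5*c + 6)/(-3*c^2 + c + 14)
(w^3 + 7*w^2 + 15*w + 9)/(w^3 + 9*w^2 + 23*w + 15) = (w + 3)/(w + 5)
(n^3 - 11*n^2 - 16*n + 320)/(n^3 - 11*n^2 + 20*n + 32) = (n^2 - 3*n - 40)/(n^2 - 3*n - 4)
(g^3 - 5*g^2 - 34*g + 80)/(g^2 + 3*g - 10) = g - 8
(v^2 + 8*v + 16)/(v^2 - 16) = (v + 4)/(v - 4)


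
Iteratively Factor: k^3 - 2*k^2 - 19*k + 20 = (k - 5)*(k^2 + 3*k - 4) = (k - 5)*(k + 4)*(k - 1)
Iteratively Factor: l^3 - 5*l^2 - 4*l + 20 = (l - 5)*(l^2 - 4) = (l - 5)*(l - 2)*(l + 2)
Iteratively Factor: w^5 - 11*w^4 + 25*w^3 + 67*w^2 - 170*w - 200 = (w + 1)*(w^4 - 12*w^3 + 37*w^2 + 30*w - 200) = (w - 5)*(w + 1)*(w^3 - 7*w^2 + 2*w + 40) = (w - 5)*(w - 4)*(w + 1)*(w^2 - 3*w - 10) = (w - 5)^2*(w - 4)*(w + 1)*(w + 2)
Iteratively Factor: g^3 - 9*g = (g + 3)*(g^2 - 3*g) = (g - 3)*(g + 3)*(g)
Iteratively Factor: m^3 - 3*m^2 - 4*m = (m + 1)*(m^2 - 4*m) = (m - 4)*(m + 1)*(m)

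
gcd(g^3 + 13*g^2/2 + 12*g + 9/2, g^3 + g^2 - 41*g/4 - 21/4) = g + 1/2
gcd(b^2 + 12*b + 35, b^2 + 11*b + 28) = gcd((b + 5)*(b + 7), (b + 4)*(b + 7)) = b + 7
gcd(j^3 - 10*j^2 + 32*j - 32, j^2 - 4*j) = j - 4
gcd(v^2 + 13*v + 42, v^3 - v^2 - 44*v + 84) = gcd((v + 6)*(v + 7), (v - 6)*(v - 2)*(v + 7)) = v + 7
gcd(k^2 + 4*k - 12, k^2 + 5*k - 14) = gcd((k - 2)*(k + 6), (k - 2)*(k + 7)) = k - 2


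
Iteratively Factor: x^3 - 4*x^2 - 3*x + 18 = (x + 2)*(x^2 - 6*x + 9) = (x - 3)*(x + 2)*(x - 3)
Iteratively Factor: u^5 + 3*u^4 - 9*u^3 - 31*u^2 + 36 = (u + 3)*(u^4 - 9*u^2 - 4*u + 12) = (u - 3)*(u + 3)*(u^3 + 3*u^2 - 4) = (u - 3)*(u + 2)*(u + 3)*(u^2 + u - 2) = (u - 3)*(u - 1)*(u + 2)*(u + 3)*(u + 2)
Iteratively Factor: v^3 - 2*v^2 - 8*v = (v - 4)*(v^2 + 2*v) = (v - 4)*(v + 2)*(v)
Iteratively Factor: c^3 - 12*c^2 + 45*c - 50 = (c - 5)*(c^2 - 7*c + 10) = (c - 5)*(c - 2)*(c - 5)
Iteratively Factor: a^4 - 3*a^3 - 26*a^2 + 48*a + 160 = (a + 4)*(a^3 - 7*a^2 + 2*a + 40) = (a + 2)*(a + 4)*(a^2 - 9*a + 20) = (a - 5)*(a + 2)*(a + 4)*(a - 4)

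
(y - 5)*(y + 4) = y^2 - y - 20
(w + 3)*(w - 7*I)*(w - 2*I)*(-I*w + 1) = -I*w^4 - 8*w^3 - 3*I*w^3 - 24*w^2 + 5*I*w^2 - 14*w + 15*I*w - 42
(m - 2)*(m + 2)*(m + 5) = m^3 + 5*m^2 - 4*m - 20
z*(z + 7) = z^2 + 7*z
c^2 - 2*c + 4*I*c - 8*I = (c - 2)*(c + 4*I)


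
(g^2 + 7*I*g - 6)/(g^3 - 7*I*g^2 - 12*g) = (-g^2 - 7*I*g + 6)/(g*(-g^2 + 7*I*g + 12))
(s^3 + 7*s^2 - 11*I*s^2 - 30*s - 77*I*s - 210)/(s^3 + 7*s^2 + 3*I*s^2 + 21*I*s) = (s^2 - 11*I*s - 30)/(s*(s + 3*I))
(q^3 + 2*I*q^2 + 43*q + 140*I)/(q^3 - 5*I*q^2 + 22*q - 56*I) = (q + 5*I)/(q - 2*I)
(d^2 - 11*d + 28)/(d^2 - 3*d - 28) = (d - 4)/(d + 4)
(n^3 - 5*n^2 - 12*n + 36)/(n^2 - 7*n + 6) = (n^2 + n - 6)/(n - 1)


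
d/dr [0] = 0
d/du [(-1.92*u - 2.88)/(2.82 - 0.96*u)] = (23.065344 - 7.852032*u)/(0.96*u - 2.82)^3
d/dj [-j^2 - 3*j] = -2*j - 3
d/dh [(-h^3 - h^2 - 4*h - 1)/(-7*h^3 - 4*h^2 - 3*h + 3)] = (-3*h^4 - 50*h^3 - 43*h^2 - 14*h - 15)/(49*h^6 + 56*h^5 + 58*h^4 - 18*h^3 - 15*h^2 - 18*h + 9)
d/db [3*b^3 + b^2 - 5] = b*(9*b + 2)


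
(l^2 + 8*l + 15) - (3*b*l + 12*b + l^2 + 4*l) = -3*b*l - 12*b + 4*l + 15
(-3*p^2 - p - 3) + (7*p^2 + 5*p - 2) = 4*p^2 + 4*p - 5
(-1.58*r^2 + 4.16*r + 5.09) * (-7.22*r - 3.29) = 11.4076*r^3 - 24.837*r^2 - 50.4362*r - 16.7461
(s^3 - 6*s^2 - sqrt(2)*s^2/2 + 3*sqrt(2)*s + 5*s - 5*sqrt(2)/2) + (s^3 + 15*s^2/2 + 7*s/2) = 2*s^3 - sqrt(2)*s^2/2 + 3*s^2/2 + 3*sqrt(2)*s + 17*s/2 - 5*sqrt(2)/2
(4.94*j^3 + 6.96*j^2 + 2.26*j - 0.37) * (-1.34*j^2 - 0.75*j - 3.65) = -6.6196*j^5 - 13.0314*j^4 - 26.2794*j^3 - 26.6032*j^2 - 7.9715*j + 1.3505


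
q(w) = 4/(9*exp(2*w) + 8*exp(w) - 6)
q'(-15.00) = 0.00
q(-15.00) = -0.67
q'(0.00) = -0.86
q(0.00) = 0.36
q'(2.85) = -0.00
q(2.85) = 0.00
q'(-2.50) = -0.11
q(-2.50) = -0.76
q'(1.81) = -0.02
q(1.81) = 0.01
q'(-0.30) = -2.67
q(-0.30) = 0.82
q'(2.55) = -0.00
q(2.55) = 0.00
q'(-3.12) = -0.05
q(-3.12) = -0.71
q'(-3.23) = -0.04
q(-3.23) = -0.71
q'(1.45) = -0.04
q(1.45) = 0.02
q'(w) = 4*(-18*exp(2*w) - 8*exp(w))/(9*exp(2*w) + 8*exp(w) - 6)^2 = (-72*exp(w) - 32)*exp(w)/(9*exp(2*w) + 8*exp(w) - 6)^2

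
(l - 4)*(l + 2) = l^2 - 2*l - 8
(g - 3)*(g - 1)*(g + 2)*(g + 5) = g^4 + 3*g^3 - 15*g^2 - 19*g + 30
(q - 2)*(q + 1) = q^2 - q - 2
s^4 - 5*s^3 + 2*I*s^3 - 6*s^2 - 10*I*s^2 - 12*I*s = s*(s - 6)*(s + 1)*(s + 2*I)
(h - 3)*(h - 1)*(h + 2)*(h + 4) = h^4 + 2*h^3 - 13*h^2 - 14*h + 24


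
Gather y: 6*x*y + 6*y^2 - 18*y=6*y^2 + y*(6*x - 18)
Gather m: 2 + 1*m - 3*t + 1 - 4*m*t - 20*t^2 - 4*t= m*(1 - 4*t) - 20*t^2 - 7*t + 3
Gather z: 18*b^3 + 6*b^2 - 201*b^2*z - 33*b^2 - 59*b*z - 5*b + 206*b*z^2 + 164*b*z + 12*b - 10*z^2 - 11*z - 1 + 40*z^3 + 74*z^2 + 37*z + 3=18*b^3 - 27*b^2 + 7*b + 40*z^3 + z^2*(206*b + 64) + z*(-201*b^2 + 105*b + 26) + 2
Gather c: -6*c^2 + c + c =-6*c^2 + 2*c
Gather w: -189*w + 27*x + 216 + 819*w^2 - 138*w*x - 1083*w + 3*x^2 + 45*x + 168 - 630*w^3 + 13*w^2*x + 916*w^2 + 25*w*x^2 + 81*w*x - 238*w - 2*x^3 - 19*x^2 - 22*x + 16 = -630*w^3 + w^2*(13*x + 1735) + w*(25*x^2 - 57*x - 1510) - 2*x^3 - 16*x^2 + 50*x + 400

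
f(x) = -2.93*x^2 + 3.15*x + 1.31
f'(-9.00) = 55.89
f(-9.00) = -264.37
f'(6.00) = -32.01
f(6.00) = -85.27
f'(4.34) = -22.28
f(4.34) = -40.21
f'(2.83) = -13.43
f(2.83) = -13.24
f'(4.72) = -24.51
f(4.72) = -49.10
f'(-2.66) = 18.74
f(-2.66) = -27.80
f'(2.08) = -9.04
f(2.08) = -4.81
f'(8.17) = -44.73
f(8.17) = -168.53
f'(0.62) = -0.48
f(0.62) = 2.14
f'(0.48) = 0.34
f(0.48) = 2.15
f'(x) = 3.15 - 5.86*x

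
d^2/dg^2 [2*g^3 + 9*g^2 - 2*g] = 12*g + 18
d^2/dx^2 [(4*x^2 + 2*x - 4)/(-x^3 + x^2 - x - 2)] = 4*x*(-2*x^5 - 3*x^4 + 21*x^3 + 10*x^2 + 12*x - 24)/(x^9 - 3*x^8 + 6*x^7 - x^6 - 6*x^5 + 15*x^4 + x^3 - 6*x^2 + 12*x + 8)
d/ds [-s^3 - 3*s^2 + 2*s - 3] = -3*s^2 - 6*s + 2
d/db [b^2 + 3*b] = 2*b + 3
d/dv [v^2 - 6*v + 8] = 2*v - 6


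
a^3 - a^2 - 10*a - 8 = (a - 4)*(a + 1)*(a + 2)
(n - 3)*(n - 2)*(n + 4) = n^3 - n^2 - 14*n + 24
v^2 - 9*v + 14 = (v - 7)*(v - 2)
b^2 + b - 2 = (b - 1)*(b + 2)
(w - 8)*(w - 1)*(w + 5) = w^3 - 4*w^2 - 37*w + 40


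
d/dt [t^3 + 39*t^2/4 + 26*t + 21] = 3*t^2 + 39*t/2 + 26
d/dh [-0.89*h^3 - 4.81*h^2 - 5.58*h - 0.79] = -2.67*h^2 - 9.62*h - 5.58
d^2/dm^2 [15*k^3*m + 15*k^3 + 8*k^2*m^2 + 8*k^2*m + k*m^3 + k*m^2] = 2*k*(8*k + 3*m + 1)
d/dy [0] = 0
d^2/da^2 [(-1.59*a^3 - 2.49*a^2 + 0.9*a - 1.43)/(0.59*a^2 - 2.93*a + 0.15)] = (8.88178419700125e-16*a^5 - 1.06581410364015e-14*a^4 - 35.000898*a^3 + 2.52832199999999*a^2 + 14.139696*a - 23.620654)/(0.205379*a^6 - 3.059799*a^5 + 15.351918*a^4 - 26.709587*a^3 + 3.90303*a^2 - 0.197775*a + 0.003375)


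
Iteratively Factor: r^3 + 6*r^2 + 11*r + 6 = (r + 3)*(r^2 + 3*r + 2) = (r + 2)*(r + 3)*(r + 1)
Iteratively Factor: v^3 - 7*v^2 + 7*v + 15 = (v - 3)*(v^2 - 4*v - 5) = (v - 5)*(v - 3)*(v + 1)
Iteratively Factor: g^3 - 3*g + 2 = (g + 2)*(g^2 - 2*g + 1) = (g - 1)*(g + 2)*(g - 1)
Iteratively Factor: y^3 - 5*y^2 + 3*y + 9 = (y - 3)*(y^2 - 2*y - 3) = (y - 3)^2*(y + 1)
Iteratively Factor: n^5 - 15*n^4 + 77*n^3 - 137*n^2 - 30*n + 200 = (n - 2)*(n^4 - 13*n^3 + 51*n^2 - 35*n - 100) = (n - 2)*(n + 1)*(n^3 - 14*n^2 + 65*n - 100) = (n - 5)*(n - 2)*(n + 1)*(n^2 - 9*n + 20) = (n - 5)^2*(n - 2)*(n + 1)*(n - 4)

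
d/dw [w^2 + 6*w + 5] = 2*w + 6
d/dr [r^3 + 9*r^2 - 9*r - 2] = 3*r^2 + 18*r - 9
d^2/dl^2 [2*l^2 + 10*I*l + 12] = 4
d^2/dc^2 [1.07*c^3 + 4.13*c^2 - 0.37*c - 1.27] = 6.42*c + 8.26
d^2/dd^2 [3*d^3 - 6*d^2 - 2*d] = 18*d - 12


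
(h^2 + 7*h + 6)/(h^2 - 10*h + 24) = (h^2 + 7*h + 6)/(h^2 - 10*h + 24)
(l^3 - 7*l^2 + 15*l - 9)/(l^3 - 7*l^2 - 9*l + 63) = (l^2 - 4*l + 3)/(l^2 - 4*l - 21)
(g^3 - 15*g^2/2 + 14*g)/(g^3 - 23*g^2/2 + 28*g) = (g - 4)/(g - 8)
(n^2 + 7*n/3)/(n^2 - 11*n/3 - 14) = n/(n - 6)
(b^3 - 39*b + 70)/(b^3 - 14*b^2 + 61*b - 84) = (b^3 - 39*b + 70)/(b^3 - 14*b^2 + 61*b - 84)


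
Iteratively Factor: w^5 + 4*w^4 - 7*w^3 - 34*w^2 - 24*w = (w + 1)*(w^4 + 3*w^3 - 10*w^2 - 24*w) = (w - 3)*(w + 1)*(w^3 + 6*w^2 + 8*w) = (w - 3)*(w + 1)*(w + 4)*(w^2 + 2*w) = (w - 3)*(w + 1)*(w + 2)*(w + 4)*(w)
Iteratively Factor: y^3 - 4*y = (y + 2)*(y^2 - 2*y) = y*(y + 2)*(y - 2)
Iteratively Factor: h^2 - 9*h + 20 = (h - 5)*(h - 4)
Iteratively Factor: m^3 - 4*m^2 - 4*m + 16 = (m + 2)*(m^2 - 6*m + 8) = (m - 2)*(m + 2)*(m - 4)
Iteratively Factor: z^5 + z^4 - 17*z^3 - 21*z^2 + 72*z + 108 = (z - 3)*(z^4 + 4*z^3 - 5*z^2 - 36*z - 36) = (z - 3)*(z + 3)*(z^3 + z^2 - 8*z - 12) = (z - 3)^2*(z + 3)*(z^2 + 4*z + 4) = (z - 3)^2*(z + 2)*(z + 3)*(z + 2)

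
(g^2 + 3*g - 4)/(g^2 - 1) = (g + 4)/(g + 1)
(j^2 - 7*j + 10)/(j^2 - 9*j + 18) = (j^2 - 7*j + 10)/(j^2 - 9*j + 18)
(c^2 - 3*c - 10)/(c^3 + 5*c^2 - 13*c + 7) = (c^2 - 3*c - 10)/(c^3 + 5*c^2 - 13*c + 7)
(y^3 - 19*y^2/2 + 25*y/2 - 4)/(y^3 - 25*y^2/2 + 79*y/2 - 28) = (2*y - 1)/(2*y - 7)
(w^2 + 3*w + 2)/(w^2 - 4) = (w + 1)/(w - 2)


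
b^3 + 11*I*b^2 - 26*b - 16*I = (b + I)*(b + 2*I)*(b + 8*I)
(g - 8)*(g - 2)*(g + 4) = g^3 - 6*g^2 - 24*g + 64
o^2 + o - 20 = (o - 4)*(o + 5)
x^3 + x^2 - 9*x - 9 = (x - 3)*(x + 1)*(x + 3)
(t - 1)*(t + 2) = t^2 + t - 2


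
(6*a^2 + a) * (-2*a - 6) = -12*a^3 - 38*a^2 - 6*a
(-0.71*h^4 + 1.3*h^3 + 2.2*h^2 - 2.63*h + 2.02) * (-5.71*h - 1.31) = 4.0541*h^5 - 6.4929*h^4 - 14.265*h^3 + 12.1353*h^2 - 8.0889*h - 2.6462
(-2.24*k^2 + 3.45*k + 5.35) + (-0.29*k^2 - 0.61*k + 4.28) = -2.53*k^2 + 2.84*k + 9.63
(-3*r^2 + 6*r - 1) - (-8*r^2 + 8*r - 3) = 5*r^2 - 2*r + 2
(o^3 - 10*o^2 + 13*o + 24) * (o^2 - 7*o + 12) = o^5 - 17*o^4 + 95*o^3 - 187*o^2 - 12*o + 288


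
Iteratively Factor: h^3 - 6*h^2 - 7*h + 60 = (h + 3)*(h^2 - 9*h + 20) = (h - 5)*(h + 3)*(h - 4)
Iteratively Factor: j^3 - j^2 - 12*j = (j)*(j^2 - j - 12) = j*(j + 3)*(j - 4)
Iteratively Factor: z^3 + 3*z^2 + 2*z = (z)*(z^2 + 3*z + 2) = z*(z + 2)*(z + 1)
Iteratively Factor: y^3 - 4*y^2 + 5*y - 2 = (y - 2)*(y^2 - 2*y + 1) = (y - 2)*(y - 1)*(y - 1)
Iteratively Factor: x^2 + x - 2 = (x - 1)*(x + 2)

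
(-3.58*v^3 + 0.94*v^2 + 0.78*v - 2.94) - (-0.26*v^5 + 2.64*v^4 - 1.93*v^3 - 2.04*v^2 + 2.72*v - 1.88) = 0.26*v^5 - 2.64*v^4 - 1.65*v^3 + 2.98*v^2 - 1.94*v - 1.06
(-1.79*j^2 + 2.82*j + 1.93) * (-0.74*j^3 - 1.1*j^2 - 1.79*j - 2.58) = 1.3246*j^5 - 0.117799999999999*j^4 - 1.3261*j^3 - 2.5526*j^2 - 10.7303*j - 4.9794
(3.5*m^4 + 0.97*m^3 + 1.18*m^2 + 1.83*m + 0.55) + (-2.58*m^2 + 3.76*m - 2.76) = 3.5*m^4 + 0.97*m^3 - 1.4*m^2 + 5.59*m - 2.21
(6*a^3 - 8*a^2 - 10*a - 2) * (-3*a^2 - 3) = -18*a^5 + 24*a^4 + 12*a^3 + 30*a^2 + 30*a + 6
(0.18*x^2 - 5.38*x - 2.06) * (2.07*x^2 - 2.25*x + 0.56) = 0.3726*x^4 - 11.5416*x^3 + 7.9416*x^2 + 1.6222*x - 1.1536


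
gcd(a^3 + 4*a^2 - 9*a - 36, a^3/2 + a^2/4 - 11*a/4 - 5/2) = 1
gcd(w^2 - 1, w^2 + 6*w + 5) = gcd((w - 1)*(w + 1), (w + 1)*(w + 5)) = w + 1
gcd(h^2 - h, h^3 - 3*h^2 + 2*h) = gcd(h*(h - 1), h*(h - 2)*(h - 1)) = h^2 - h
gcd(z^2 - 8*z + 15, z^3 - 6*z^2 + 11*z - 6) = z - 3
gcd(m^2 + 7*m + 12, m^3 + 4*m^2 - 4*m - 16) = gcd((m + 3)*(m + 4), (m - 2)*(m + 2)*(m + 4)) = m + 4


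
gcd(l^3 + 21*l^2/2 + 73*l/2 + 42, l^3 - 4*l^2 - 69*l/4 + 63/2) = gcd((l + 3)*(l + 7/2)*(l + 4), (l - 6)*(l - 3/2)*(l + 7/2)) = l + 7/2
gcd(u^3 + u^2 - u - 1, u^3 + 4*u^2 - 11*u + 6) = u - 1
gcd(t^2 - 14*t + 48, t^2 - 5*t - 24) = t - 8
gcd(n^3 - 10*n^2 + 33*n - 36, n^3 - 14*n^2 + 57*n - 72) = n^2 - 6*n + 9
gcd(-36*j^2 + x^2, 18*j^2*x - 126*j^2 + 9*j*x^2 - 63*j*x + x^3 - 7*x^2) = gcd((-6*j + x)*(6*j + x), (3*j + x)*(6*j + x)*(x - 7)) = 6*j + x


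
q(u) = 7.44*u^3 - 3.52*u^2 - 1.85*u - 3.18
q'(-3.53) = 301.13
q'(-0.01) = -1.78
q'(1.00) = 13.43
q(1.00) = -1.11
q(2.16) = 51.38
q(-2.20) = -95.37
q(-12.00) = -13344.18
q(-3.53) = -367.77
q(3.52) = 271.18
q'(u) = 22.32*u^2 - 7.04*u - 1.85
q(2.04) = 41.56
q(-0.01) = -3.16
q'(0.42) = -0.87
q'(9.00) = 1742.71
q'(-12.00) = 3296.71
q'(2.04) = 76.68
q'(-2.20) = 121.67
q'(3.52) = 249.92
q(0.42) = -4.03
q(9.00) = 5118.81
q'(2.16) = 87.08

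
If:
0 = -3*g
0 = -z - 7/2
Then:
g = 0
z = -7/2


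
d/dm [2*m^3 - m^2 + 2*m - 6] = 6*m^2 - 2*m + 2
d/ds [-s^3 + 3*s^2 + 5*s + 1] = -3*s^2 + 6*s + 5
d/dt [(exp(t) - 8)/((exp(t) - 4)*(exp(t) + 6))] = (-exp(2*t) + 16*exp(t) - 8)*exp(t)/(exp(4*t) + 4*exp(3*t) - 44*exp(2*t) - 96*exp(t) + 576)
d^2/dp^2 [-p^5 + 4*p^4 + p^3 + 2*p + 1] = 2*p*(-10*p^2 + 24*p + 3)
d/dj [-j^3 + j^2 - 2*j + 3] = -3*j^2 + 2*j - 2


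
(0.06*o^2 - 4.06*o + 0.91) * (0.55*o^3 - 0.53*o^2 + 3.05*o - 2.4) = 0.033*o^5 - 2.2648*o^4 + 2.8353*o^3 - 13.0093*o^2 + 12.5195*o - 2.184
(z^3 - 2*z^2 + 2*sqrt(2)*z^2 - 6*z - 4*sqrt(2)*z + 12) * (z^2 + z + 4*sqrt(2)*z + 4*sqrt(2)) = z^5 - z^4 + 6*sqrt(2)*z^4 - 6*sqrt(2)*z^3 + 8*z^3 - 36*sqrt(2)*z^2 - 10*z^2 - 20*z + 24*sqrt(2)*z + 48*sqrt(2)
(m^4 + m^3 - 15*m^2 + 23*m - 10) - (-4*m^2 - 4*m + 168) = m^4 + m^3 - 11*m^2 + 27*m - 178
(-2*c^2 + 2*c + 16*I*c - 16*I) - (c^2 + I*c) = -3*c^2 + 2*c + 15*I*c - 16*I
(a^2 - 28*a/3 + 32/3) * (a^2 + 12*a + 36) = a^4 + 8*a^3/3 - 196*a^2/3 - 208*a + 384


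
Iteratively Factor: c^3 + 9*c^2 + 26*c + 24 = (c + 4)*(c^2 + 5*c + 6) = (c + 2)*(c + 4)*(c + 3)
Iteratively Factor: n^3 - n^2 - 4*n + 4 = (n - 2)*(n^2 + n - 2) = (n - 2)*(n - 1)*(n + 2)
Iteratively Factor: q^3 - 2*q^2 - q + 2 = (q + 1)*(q^2 - 3*q + 2) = (q - 1)*(q + 1)*(q - 2)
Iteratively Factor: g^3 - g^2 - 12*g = (g - 4)*(g^2 + 3*g) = (g - 4)*(g + 3)*(g)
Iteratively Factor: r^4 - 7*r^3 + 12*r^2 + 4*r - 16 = (r - 2)*(r^3 - 5*r^2 + 2*r + 8) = (r - 2)^2*(r^2 - 3*r - 4) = (r - 4)*(r - 2)^2*(r + 1)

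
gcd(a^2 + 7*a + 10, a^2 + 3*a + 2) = a + 2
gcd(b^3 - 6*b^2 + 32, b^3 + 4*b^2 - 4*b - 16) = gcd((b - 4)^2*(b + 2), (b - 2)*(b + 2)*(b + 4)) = b + 2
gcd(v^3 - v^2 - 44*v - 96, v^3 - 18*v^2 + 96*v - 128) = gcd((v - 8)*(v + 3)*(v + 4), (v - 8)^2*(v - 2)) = v - 8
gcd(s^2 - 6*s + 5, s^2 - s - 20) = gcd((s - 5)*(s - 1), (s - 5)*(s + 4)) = s - 5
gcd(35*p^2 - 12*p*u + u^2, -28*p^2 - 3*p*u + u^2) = 7*p - u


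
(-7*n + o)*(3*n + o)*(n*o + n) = -21*n^3*o - 21*n^3 - 4*n^2*o^2 - 4*n^2*o + n*o^3 + n*o^2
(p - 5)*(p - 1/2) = p^2 - 11*p/2 + 5/2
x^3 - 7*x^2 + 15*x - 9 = (x - 3)^2*(x - 1)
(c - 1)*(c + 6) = c^2 + 5*c - 6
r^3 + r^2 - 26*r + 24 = (r - 4)*(r - 1)*(r + 6)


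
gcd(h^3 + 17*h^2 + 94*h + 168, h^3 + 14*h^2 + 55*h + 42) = h^2 + 13*h + 42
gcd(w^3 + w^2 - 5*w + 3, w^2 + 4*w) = 1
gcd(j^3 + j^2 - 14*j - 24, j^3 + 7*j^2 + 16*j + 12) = j^2 + 5*j + 6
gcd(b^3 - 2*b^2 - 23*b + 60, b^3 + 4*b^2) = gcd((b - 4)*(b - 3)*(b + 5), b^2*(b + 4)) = 1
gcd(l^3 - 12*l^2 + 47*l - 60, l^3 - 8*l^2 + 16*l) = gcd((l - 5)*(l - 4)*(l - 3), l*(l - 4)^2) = l - 4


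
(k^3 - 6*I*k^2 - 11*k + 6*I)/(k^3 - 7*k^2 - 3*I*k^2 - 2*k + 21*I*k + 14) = (k - 3*I)/(k - 7)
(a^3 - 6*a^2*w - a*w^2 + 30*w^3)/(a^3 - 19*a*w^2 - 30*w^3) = (a - 3*w)/(a + 3*w)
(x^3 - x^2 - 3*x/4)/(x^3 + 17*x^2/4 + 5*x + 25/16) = 4*x*(2*x - 3)/(8*x^2 + 30*x + 25)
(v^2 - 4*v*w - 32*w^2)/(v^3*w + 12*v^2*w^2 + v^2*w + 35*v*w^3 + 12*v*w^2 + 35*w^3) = (v^2 - 4*v*w - 32*w^2)/(w*(v^3 + 12*v^2*w + v^2 + 35*v*w^2 + 12*v*w + 35*w^2))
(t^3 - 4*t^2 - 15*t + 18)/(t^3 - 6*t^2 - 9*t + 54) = (t - 1)/(t - 3)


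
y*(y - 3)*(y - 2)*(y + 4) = y^4 - y^3 - 14*y^2 + 24*y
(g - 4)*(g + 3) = g^2 - g - 12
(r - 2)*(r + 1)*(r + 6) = r^3 + 5*r^2 - 8*r - 12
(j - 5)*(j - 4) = j^2 - 9*j + 20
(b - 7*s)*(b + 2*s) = b^2 - 5*b*s - 14*s^2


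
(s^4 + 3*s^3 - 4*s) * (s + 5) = s^5 + 8*s^4 + 15*s^3 - 4*s^2 - 20*s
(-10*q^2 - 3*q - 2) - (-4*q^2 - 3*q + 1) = -6*q^2 - 3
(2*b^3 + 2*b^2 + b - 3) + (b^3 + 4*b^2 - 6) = 3*b^3 + 6*b^2 + b - 9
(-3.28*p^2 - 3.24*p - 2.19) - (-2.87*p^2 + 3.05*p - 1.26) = -0.41*p^2 - 6.29*p - 0.93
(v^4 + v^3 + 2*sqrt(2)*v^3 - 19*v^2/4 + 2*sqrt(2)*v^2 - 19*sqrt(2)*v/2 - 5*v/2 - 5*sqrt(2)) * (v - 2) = v^5 - v^4 + 2*sqrt(2)*v^4 - 27*v^3/4 - 2*sqrt(2)*v^3 - 27*sqrt(2)*v^2/2 + 7*v^2 + 5*v + 14*sqrt(2)*v + 10*sqrt(2)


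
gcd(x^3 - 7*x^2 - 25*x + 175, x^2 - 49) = x - 7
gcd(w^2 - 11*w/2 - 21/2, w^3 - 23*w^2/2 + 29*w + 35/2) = w - 7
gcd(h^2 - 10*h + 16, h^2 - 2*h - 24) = 1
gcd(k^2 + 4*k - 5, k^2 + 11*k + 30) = k + 5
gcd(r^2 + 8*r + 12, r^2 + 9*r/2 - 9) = r + 6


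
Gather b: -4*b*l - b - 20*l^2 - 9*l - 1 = b*(-4*l - 1) - 20*l^2 - 9*l - 1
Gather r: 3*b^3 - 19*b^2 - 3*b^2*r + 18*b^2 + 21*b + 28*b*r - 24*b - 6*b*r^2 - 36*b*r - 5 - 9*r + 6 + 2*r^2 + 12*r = 3*b^3 - b^2 - 3*b + r^2*(2 - 6*b) + r*(-3*b^2 - 8*b + 3) + 1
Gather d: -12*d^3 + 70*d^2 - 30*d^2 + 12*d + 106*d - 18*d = -12*d^3 + 40*d^2 + 100*d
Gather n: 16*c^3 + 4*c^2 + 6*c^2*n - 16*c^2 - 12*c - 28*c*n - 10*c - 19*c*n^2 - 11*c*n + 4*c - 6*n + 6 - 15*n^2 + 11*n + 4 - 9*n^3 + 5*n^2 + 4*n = 16*c^3 - 12*c^2 - 18*c - 9*n^3 + n^2*(-19*c - 10) + n*(6*c^2 - 39*c + 9) + 10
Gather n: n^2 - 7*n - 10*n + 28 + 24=n^2 - 17*n + 52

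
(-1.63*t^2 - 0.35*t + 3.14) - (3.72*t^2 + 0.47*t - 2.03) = -5.35*t^2 - 0.82*t + 5.17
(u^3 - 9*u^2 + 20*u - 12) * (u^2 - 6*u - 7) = u^5 - 15*u^4 + 67*u^3 - 69*u^2 - 68*u + 84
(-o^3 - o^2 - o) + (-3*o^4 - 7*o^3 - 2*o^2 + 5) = -3*o^4 - 8*o^3 - 3*o^2 - o + 5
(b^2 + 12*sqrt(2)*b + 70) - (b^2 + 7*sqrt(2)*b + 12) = 5*sqrt(2)*b + 58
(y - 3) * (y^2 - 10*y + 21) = y^3 - 13*y^2 + 51*y - 63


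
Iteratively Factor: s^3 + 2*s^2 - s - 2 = (s - 1)*(s^2 + 3*s + 2) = (s - 1)*(s + 2)*(s + 1)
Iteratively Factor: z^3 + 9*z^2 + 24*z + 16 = (z + 4)*(z^2 + 5*z + 4) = (z + 4)^2*(z + 1)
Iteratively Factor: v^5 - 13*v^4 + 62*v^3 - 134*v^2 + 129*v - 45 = (v - 1)*(v^4 - 12*v^3 + 50*v^2 - 84*v + 45) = (v - 3)*(v - 1)*(v^3 - 9*v^2 + 23*v - 15) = (v - 5)*(v - 3)*(v - 1)*(v^2 - 4*v + 3) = (v - 5)*(v - 3)*(v - 1)^2*(v - 3)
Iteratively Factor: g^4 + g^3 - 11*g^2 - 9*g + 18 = (g - 3)*(g^3 + 4*g^2 + g - 6) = (g - 3)*(g + 2)*(g^2 + 2*g - 3) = (g - 3)*(g - 1)*(g + 2)*(g + 3)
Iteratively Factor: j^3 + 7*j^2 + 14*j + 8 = (j + 4)*(j^2 + 3*j + 2) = (j + 1)*(j + 4)*(j + 2)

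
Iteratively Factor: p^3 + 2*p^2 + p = (p + 1)*(p^2 + p) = (p + 1)^2*(p)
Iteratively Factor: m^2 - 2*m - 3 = (m - 3)*(m + 1)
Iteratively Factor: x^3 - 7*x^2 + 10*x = (x - 5)*(x^2 - 2*x) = x*(x - 5)*(x - 2)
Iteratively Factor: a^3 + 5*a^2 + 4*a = (a)*(a^2 + 5*a + 4) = a*(a + 4)*(a + 1)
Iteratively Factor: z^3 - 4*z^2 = (z - 4)*(z^2) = z*(z - 4)*(z)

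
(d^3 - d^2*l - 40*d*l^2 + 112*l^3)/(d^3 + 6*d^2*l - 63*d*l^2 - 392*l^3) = (d^2 - 8*d*l + 16*l^2)/(d^2 - d*l - 56*l^2)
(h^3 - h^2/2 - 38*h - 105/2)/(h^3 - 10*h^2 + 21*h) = (2*h^2 + 13*h + 15)/(2*h*(h - 3))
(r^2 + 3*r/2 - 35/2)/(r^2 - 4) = (2*r^2 + 3*r - 35)/(2*(r^2 - 4))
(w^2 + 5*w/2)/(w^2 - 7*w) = (w + 5/2)/(w - 7)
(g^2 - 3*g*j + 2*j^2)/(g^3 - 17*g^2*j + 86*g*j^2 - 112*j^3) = (g - j)/(g^2 - 15*g*j + 56*j^2)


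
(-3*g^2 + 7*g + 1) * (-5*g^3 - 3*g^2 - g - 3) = 15*g^5 - 26*g^4 - 23*g^3 - g^2 - 22*g - 3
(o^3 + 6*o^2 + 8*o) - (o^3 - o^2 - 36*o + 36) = 7*o^2 + 44*o - 36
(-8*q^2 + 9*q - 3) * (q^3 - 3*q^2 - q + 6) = -8*q^5 + 33*q^4 - 22*q^3 - 48*q^2 + 57*q - 18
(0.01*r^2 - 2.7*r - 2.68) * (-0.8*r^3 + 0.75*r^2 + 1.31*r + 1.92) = -0.008*r^5 + 2.1675*r^4 + 0.1321*r^3 - 5.5278*r^2 - 8.6948*r - 5.1456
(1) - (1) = 0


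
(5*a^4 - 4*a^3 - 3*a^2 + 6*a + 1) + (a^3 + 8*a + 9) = 5*a^4 - 3*a^3 - 3*a^2 + 14*a + 10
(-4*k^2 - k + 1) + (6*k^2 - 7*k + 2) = 2*k^2 - 8*k + 3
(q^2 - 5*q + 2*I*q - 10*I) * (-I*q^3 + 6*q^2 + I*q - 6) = -I*q^5 + 8*q^4 + 5*I*q^4 - 40*q^3 + 13*I*q^3 - 8*q^2 - 65*I*q^2 + 40*q - 12*I*q + 60*I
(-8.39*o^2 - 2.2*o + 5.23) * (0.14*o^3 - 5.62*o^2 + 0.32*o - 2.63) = -1.1746*o^5 + 46.8438*o^4 + 10.4114*o^3 - 8.0309*o^2 + 7.4596*o - 13.7549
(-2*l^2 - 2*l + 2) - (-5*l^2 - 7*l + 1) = 3*l^2 + 5*l + 1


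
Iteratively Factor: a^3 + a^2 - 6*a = (a - 2)*(a^2 + 3*a) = (a - 2)*(a + 3)*(a)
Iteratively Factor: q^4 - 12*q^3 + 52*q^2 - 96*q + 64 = (q - 2)*(q^3 - 10*q^2 + 32*q - 32) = (q - 4)*(q - 2)*(q^2 - 6*q + 8) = (q - 4)*(q - 2)^2*(q - 4)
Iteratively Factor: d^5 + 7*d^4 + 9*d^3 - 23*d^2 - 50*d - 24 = (d + 1)*(d^4 + 6*d^3 + 3*d^2 - 26*d - 24) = (d - 2)*(d + 1)*(d^3 + 8*d^2 + 19*d + 12) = (d - 2)*(d + 1)*(d + 3)*(d^2 + 5*d + 4) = (d - 2)*(d + 1)*(d + 3)*(d + 4)*(d + 1)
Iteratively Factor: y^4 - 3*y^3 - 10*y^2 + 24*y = (y + 3)*(y^3 - 6*y^2 + 8*y) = (y - 4)*(y + 3)*(y^2 - 2*y) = y*(y - 4)*(y + 3)*(y - 2)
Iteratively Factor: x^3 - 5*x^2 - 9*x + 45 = (x + 3)*(x^2 - 8*x + 15) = (x - 3)*(x + 3)*(x - 5)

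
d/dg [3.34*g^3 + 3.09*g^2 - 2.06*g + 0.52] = 10.02*g^2 + 6.18*g - 2.06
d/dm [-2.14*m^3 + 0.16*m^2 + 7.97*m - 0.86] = -6.42*m^2 + 0.32*m + 7.97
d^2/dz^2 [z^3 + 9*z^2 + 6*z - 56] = 6*z + 18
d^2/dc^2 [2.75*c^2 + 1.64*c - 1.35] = 5.50000000000000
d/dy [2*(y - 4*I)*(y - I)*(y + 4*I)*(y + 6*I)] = 8*y^3 + 30*I*y^2 + 88*y + 160*I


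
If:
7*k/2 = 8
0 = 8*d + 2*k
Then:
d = -4/7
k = 16/7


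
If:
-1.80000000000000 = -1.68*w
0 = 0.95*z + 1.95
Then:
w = 1.07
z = -2.05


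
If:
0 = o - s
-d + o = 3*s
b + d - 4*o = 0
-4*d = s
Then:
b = 0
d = 0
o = 0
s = 0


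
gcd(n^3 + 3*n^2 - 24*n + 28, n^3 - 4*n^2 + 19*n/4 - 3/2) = n - 2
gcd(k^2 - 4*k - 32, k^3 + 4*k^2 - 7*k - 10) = 1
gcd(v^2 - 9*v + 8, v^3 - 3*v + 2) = v - 1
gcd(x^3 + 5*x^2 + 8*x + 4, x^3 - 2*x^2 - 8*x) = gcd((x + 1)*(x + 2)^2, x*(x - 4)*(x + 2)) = x + 2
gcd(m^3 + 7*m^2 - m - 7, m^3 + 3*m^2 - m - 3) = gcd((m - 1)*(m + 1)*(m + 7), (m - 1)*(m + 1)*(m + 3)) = m^2 - 1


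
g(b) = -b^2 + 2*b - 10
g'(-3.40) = 8.80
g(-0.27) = -10.61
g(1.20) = -9.04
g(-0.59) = -11.53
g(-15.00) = -265.00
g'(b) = 2 - 2*b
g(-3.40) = -28.36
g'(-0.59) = 3.18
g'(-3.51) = 9.02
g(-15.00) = -265.00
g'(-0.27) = 2.54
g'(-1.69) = 5.38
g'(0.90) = 0.20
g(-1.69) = -16.24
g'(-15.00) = 32.00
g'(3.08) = -4.16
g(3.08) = -13.33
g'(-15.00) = 32.00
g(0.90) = -9.01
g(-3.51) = -29.34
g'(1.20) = -0.40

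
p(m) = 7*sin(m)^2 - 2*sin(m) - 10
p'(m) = 14*sin(m)*cos(m) - 2*cos(m)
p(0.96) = -6.94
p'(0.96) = 5.43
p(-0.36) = -8.43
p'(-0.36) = -6.49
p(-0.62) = -6.47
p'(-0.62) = -8.25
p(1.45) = -5.09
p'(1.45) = 1.43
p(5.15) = -2.45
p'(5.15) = -6.22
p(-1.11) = -2.59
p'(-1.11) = -6.47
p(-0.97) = -3.59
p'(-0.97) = -7.66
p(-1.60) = -1.01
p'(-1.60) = 0.47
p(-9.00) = -7.99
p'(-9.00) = 7.08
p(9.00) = -9.64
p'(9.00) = -3.43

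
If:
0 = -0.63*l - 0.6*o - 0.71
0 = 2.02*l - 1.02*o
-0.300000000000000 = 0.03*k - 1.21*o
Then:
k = -41.19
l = -0.39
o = -0.77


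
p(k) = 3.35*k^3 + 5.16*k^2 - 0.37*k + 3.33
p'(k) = 10.05*k^2 + 10.32*k - 0.37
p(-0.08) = 3.39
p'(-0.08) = -1.13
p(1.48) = 24.94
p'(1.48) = 36.92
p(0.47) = 4.64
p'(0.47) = 6.70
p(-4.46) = -189.58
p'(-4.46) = 153.51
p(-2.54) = -17.34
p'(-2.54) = 38.26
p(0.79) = 7.91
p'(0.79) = 14.06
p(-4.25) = -159.06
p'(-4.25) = 137.30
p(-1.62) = 3.23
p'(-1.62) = 9.29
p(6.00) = 910.47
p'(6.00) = 423.35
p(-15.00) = -10136.37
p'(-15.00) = 2106.08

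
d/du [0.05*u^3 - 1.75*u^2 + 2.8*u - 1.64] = 0.15*u^2 - 3.5*u + 2.8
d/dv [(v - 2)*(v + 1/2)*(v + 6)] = 3*v^2 + 9*v - 10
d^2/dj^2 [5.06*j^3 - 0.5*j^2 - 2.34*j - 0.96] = 30.36*j - 1.0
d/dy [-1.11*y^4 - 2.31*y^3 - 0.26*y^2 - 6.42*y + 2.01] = -4.44*y^3 - 6.93*y^2 - 0.52*y - 6.42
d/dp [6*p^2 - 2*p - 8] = 12*p - 2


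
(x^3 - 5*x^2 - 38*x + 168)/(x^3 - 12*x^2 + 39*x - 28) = (x + 6)/(x - 1)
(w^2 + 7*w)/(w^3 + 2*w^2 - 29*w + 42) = w/(w^2 - 5*w + 6)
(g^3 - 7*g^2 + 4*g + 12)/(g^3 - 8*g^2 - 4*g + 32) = (g^2 - 5*g - 6)/(g^2 - 6*g - 16)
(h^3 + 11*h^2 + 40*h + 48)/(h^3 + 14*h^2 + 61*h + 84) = (h + 4)/(h + 7)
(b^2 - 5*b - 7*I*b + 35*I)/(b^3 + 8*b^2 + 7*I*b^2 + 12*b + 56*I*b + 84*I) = (b^2 + b*(-5 - 7*I) + 35*I)/(b^3 + b^2*(8 + 7*I) + b*(12 + 56*I) + 84*I)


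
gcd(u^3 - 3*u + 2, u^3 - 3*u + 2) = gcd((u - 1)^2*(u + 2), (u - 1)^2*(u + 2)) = u^3 - 3*u + 2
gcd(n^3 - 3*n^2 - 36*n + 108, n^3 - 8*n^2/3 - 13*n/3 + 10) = n - 3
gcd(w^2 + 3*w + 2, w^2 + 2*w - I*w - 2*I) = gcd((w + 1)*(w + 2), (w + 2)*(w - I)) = w + 2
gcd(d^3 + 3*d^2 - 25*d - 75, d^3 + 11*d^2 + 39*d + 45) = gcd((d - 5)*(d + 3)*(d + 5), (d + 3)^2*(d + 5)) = d^2 + 8*d + 15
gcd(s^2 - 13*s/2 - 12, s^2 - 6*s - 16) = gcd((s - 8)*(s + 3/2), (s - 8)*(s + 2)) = s - 8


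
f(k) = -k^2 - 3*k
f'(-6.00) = 9.00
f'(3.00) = -9.00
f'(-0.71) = -1.58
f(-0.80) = 1.76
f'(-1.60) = 0.20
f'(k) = -2*k - 3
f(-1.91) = 2.08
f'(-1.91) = 0.82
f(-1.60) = 2.24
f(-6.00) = -18.00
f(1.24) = -5.26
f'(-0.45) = -2.10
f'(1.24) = -5.48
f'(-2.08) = 1.16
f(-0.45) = 1.15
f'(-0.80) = -1.40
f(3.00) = -18.00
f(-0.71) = 1.63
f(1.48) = -6.63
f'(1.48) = -5.96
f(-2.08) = 1.91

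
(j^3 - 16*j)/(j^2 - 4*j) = j + 4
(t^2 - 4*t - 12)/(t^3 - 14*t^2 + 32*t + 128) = (t - 6)/(t^2 - 16*t + 64)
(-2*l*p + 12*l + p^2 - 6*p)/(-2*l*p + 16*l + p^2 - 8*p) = (p - 6)/(p - 8)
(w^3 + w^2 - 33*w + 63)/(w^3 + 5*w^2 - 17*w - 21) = (w - 3)/(w + 1)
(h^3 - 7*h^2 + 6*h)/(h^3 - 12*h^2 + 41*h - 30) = h/(h - 5)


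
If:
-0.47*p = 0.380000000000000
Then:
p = -0.81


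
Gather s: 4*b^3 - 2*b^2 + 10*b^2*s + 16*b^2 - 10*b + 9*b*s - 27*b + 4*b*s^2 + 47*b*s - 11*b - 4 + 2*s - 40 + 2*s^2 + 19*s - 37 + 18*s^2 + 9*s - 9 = 4*b^3 + 14*b^2 - 48*b + s^2*(4*b + 20) + s*(10*b^2 + 56*b + 30) - 90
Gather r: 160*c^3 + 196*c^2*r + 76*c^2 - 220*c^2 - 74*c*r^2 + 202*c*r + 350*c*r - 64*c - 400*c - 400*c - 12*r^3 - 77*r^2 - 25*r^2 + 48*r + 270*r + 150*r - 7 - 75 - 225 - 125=160*c^3 - 144*c^2 - 864*c - 12*r^3 + r^2*(-74*c - 102) + r*(196*c^2 + 552*c + 468) - 432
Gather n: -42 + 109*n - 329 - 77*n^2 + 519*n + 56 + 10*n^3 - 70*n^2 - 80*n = 10*n^3 - 147*n^2 + 548*n - 315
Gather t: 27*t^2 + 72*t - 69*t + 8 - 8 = 27*t^2 + 3*t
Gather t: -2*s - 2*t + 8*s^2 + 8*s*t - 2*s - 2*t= 8*s^2 - 4*s + t*(8*s - 4)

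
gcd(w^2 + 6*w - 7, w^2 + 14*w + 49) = w + 7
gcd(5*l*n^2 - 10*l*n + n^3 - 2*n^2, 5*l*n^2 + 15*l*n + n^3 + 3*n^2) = 5*l*n + n^2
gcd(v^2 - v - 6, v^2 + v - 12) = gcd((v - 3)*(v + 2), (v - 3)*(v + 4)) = v - 3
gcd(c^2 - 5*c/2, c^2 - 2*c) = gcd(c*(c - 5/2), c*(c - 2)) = c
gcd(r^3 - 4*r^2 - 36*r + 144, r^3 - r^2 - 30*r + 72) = r^2 + 2*r - 24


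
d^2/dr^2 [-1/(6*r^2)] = -1/r^4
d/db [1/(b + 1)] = -1/(b + 1)^2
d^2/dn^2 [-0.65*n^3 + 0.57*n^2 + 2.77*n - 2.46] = 1.14 - 3.9*n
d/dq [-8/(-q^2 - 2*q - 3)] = 16*(-q - 1)/(q^2 + 2*q + 3)^2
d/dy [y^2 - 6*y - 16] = 2*y - 6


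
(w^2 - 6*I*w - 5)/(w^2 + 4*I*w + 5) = (w - 5*I)/(w + 5*I)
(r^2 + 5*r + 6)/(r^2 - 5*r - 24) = (r + 2)/(r - 8)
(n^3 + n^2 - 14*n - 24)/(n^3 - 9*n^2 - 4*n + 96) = (n + 2)/(n - 8)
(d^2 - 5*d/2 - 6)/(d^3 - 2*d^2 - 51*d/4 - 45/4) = 2*(d - 4)/(2*d^2 - 7*d - 15)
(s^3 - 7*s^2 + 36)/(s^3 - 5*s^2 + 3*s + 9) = (s^2 - 4*s - 12)/(s^2 - 2*s - 3)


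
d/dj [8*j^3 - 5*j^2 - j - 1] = 24*j^2 - 10*j - 1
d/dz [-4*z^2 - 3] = -8*z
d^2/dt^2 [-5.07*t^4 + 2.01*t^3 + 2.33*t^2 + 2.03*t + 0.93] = -60.84*t^2 + 12.06*t + 4.66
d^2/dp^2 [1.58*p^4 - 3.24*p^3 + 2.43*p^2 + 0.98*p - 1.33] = 18.96*p^2 - 19.44*p + 4.86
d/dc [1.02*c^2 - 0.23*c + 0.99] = 2.04*c - 0.23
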